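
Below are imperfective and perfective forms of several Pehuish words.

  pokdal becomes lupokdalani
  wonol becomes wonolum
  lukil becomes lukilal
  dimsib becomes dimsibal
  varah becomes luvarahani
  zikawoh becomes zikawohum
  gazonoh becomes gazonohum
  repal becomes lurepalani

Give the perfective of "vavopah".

luvavopahani

wonol and pokdal both end in -l yet inflect differently (wonolum, lupokdalani), so the final letter is not what conditions the rule; the last vowel is.
"vavopah" has last vowel 'a'. The stems whose last vowel is 'a' (pokdal → lupokdalani, varah → luvarahani, repal → lurepalani) add lu- … -ani around the stem.
So vavopah → luvavopahani.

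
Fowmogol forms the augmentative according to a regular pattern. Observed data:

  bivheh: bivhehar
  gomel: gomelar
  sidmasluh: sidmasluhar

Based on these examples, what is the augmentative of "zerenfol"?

Every pair shown (bivheh → bivhehar, gomel → gomelar, sidmasluh → sidmasluhar) follows the same rule: add -ar.
So zerenfol → zerenfolar.

zerenfolar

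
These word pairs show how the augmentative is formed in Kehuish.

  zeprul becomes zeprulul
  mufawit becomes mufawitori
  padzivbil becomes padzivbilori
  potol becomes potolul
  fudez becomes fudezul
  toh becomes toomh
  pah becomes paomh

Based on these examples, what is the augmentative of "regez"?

"regez" has 2 vowels. The stems with 2 vowels (potol → potolul, zeprul → zeprulul, fudez → fudezul) add -ul.
So regez → regezul.

regezul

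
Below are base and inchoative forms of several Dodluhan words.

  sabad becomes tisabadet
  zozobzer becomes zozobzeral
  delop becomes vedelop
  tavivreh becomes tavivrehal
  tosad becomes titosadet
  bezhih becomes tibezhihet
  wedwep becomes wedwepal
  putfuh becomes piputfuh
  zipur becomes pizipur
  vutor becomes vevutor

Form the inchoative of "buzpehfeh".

buzpehfehal

"buzpehfeh" has last vowel 'e'. The stems whose last vowel is 'e' (zozobzer → zozobzeral, wedwep → wedwepal, tavivreh → tavivrehal) add -al.
So buzpehfeh → buzpehfehal.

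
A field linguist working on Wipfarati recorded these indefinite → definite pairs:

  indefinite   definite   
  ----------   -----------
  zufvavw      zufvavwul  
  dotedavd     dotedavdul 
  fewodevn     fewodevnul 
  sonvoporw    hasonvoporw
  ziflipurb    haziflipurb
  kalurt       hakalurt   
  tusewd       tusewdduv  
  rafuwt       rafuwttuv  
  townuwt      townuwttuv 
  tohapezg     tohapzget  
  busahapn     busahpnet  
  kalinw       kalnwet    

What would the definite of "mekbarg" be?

hamekbarg

zufvavw and sonvoporw both end in -w yet inflect differently (zufvavwul, hasonvoporw), so the final letter is not what conditions the rule; the second-to-last letter is.
"mekbarg" has second-to-last letter 'r'. The stems whose second-to-last letter is 'r' (sonvoporw → hasonvoporw, ziflipurb → haziflipurb, kalurt → hakalurt) add the prefix ha-.
So mekbarg → hamekbarg.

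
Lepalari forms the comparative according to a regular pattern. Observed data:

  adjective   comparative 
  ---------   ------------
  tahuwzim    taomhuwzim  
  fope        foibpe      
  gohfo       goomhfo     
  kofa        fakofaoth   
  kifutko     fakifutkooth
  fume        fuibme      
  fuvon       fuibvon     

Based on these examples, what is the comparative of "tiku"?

"tiku" begins with t-. The one such stem in the data (tahuwzim → taomhuwzim) inserts -om- after the first vowel (as does gohfo), so the same rule applies.
The other patterns: stems beginning with k- add fa- … -oth around the stem; stems beginning with f- insert -ib- after the first vowel.
So tiku → tiomku.

tiomku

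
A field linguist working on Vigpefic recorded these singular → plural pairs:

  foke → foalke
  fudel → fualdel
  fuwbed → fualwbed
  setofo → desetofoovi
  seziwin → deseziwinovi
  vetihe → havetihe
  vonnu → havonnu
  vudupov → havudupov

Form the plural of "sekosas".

"sekosas" begins with s-. The stems beginning with s- (setofo → desetofoovi, seziwin → deseziwinovi) add de- … -ovi around the stem.
So sekosas → desekosasovi.

desekosasovi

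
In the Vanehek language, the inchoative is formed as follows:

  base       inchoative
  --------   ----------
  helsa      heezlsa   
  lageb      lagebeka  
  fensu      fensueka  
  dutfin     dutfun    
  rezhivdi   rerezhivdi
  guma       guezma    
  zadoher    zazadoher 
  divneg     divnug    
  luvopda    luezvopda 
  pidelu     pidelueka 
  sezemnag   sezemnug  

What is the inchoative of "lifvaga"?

lageb and zadoher both have last vowel 'e' yet inflect differently (lagebeka, zazadoher), so the last vowel is not what conditions the rule; the final letter is.
"lifvaga" ends in -a. The stems ending in -a (guma → guezma, luvopda → luezvopda, helsa → heezlsa) insert -ez- after the first vowel.
So lifvaga → liezfvaga.

liezfvaga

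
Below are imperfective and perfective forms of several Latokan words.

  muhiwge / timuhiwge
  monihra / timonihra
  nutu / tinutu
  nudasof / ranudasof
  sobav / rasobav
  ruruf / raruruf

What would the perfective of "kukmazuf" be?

rakukmazuf

monihra and sobav both have last vowel 'a' yet inflect differently (timonihra, rasobav), so the last vowel is not what conditions the rule; whether the stem ends in a vowel or a consonant is.
"kukmazuf" ends in a consonant. The stems ending in a consonant (nudasof → ranudasof, sobav → rasobav, ruruf → raruruf) add the prefix ra-.
So kukmazuf → rakukmazuf.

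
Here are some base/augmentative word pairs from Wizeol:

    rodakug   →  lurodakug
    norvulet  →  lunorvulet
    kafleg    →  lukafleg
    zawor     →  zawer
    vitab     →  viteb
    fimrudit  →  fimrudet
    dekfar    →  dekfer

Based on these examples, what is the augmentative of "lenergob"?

lenergeb

"lenergob" has last vowel 'o'. The one such stem in the data (zawor → zawer) changes the last vowel to 'e' (as do vitab, fimrudit), so the same rule applies.
So lenergob → lenergeb.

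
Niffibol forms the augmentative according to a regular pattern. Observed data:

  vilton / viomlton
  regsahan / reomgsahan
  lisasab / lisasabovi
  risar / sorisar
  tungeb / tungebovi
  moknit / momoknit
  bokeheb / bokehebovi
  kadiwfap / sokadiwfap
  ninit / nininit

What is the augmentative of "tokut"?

totokut

lisasab and regsahan both have last vowel 'a' yet inflect differently (lisasabovi, reomgsahan), so the last vowel is not what conditions the rule; the final letter is.
"tokut" ends in -t. The stems ending in -t (ninit → nininit, moknit → momoknit) repeat the first consonant+vowel as a prefix.
The other patterns: stems ending in -b add -ovi; stems ending in -n insert -om- after the first vowel; stems ending in -p or -r add the prefix so-.
So tokut → totokut.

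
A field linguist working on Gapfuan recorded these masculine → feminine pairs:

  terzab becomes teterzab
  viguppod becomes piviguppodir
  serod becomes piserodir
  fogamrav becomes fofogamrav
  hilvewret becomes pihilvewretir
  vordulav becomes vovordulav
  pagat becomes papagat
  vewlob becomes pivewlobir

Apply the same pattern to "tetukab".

tetetukab

pagat and hilvewret both end in -t yet inflect differently (papagat, pihilvewretir), so the final letter is not what conditions the rule; the last vowel is.
"tetukab" has last vowel 'a'. The stems whose last vowel is 'a' (vordulav → vovordulav, terzab → teterzab, pagat → papagat) repeat the first consonant+vowel as a prefix.
So tetukab → tetetukab.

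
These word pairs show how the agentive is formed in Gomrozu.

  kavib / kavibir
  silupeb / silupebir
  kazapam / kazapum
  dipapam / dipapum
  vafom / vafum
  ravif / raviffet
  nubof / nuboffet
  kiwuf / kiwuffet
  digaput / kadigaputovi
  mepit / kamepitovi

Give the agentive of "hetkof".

hetkoffet

kavib and ravif both have last vowel 'i' yet inflect differently (kavibir, raviffet), so the last vowel is not what conditions the rule; the final letter is.
"hetkof" ends in -f. The stems ending in -f (ravif → raviffet, nubof → nuboffet, kiwuf → kiwuffet) double the final consonant and add -et.
So hetkof → hetkoffet.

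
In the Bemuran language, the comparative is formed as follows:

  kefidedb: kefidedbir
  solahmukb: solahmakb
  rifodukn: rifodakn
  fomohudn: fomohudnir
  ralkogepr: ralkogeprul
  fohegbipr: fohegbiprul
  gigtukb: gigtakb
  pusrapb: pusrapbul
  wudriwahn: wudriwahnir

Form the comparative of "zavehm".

zavehmir

gigtukb and pusrapb both end in -b yet inflect differently (gigtakb, pusrapbul), so the final letter is not what conditions the rule; the second-to-last letter is.
"zavehm" has second-to-last letter 'h'. The one such stem in the data (wudriwahn → wudriwahnir) adds -ir, so the same rule applies.
So zavehm → zavehmir.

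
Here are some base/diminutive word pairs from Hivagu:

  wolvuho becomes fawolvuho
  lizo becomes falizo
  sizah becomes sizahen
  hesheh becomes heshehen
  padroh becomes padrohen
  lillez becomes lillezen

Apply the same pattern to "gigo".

wolvuho and padroh both have last vowel 'o' yet inflect differently (fawolvuho, padrohen), so the last vowel is not what conditions the rule; whether the stem ends in a vowel or a consonant is.
"gigo" ends in a vowel. The stems ending in a vowel (wolvuho → fawolvuho, lizo → falizo) add the prefix fa-.
The other pattern: stems ending in a consonant add -en.
So gigo → fagigo.

fagigo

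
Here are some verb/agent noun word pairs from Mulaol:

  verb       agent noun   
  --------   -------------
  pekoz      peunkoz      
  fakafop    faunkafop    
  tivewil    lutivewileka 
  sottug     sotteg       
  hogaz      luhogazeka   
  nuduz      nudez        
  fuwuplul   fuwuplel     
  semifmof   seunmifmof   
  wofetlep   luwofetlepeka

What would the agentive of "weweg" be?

luwewegeka

nuduz and pekoz both end in -z yet inflect differently (nudez, peunkoz), so the final letter is not what conditions the rule; the last vowel is.
"weweg" has last vowel 'e'. The one such stem in the data (wofetlep → luwofetlepeka) adds lu- … -eka around the stem, so the same rule applies.
So weweg → luwewegeka.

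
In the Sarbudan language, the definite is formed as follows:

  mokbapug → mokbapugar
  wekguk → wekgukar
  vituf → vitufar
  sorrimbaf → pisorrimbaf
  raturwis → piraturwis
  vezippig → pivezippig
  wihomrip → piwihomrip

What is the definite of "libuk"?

libukar

vituf and sorrimbaf both end in -f yet inflect differently (vitufar, pisorrimbaf), so the final letter is not what conditions the rule; the last vowel is.
"libuk" has last vowel 'u'. The stems whose last vowel is 'u' (mokbapug → mokbapugar, wekguk → wekgukar, vituf → vitufar) add -ar.
The other pattern: stems whose last vowel is 'a' or 'i' add the prefix pi-.
So libuk → libukar.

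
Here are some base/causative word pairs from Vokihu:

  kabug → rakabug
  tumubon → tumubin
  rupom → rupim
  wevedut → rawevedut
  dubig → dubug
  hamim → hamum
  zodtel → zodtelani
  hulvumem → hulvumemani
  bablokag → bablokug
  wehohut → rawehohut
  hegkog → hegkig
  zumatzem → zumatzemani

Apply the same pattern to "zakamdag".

zakamdug

"zakamdag" has last vowel 'a'. The one such stem in the data (bablokag → bablokug) changes the last vowel to 'u' (as do dubig, hamim), so the same rule applies.
The other patterns: stems whose last vowel is 'u' add the prefix ra-; stems whose last vowel is 'e' add -ani; stems whose last vowel is 'o' change the last vowel to 'i'.
So zakamdag → zakamdug.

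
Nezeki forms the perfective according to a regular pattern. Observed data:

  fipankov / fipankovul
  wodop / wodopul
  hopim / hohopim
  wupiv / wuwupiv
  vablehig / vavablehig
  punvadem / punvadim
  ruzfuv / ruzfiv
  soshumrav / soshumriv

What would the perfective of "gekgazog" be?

fipankov and wupiv both end in -v yet inflect differently (fipankovul, wuwupiv), so the final letter is not what conditions the rule; the last vowel is.
"gekgazog" has last vowel 'o'. The stems whose last vowel is 'o' (fipankov → fipankovul, wodop → wodopul) add -ul.
So gekgazog → gekgazogul.

gekgazogul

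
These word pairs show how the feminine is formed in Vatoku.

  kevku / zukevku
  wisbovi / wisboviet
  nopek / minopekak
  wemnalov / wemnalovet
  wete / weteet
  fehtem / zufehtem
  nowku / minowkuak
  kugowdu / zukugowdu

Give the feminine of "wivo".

wivoet

nowku and kugowdu both end in -u yet inflect differently (minowkuak, zukugowdu), so the final letter is not what conditions the rule; the first letter is.
"wivo" begins with w-. The stems beginning with w- (wemnalov → wemnalovet, wisbovi → wisboviet, wete → weteet) add -et.
So wivo → wivoet.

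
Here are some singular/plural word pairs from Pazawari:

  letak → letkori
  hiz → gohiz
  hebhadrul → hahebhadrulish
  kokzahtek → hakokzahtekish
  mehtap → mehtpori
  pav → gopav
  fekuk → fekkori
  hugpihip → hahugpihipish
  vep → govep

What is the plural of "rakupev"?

"rakupev" has 3 vowels. The stems with 3 vowels (hebhadrul → hahebhadrulish, kokzahtek → hakokzahtekish, hugpihip → hahugpihipish) add ha- … -ish around the stem.
The other patterns: stems with 1 vowel add the prefix go-; stems with 2 vowels delete the last vowel and add -ori.
So rakupev → harakupevish.

harakupevish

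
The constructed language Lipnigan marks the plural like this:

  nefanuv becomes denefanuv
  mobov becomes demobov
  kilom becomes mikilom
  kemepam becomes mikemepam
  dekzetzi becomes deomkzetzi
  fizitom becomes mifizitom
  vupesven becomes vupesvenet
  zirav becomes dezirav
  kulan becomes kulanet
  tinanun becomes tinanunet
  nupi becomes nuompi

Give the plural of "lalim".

milalim

"lalim" ends in -m. The stems ending in -m (kemepam → mikemepam, kilom → mikilom, fizitom → mifizitom) add the prefix mi-.
The other patterns: stems ending in -n add -et; stems ending in -v add the prefix de-; stems ending in -i insert -om- after the first vowel.
So lalim → milalim.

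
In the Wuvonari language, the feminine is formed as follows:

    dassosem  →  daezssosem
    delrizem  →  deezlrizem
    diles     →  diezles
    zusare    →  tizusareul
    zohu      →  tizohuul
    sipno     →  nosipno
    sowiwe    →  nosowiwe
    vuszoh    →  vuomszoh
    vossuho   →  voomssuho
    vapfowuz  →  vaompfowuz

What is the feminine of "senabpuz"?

zusare and sowiwe both end in -e yet inflect differently (tizusareul, nosowiwe), so the final letter is not what conditions the rule; the first letter is.
"senabpuz" begins with s-. The stems beginning with s- (sipno → nosipno, sowiwe → nosowiwe) add the prefix no-.
The other patterns: stems beginning with d- insert -ez- after the first vowel; stems beginning with z- add ti- … -ul around the stem; stems beginning with v- insert -om- after the first vowel.
So senabpuz → nosenabpuz.

nosenabpuz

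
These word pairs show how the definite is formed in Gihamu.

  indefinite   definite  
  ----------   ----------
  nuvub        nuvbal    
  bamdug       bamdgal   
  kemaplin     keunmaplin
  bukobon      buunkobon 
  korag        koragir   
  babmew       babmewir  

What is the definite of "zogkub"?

zogkbal

bamdug and korag both end in -g yet inflect differently (bamdgal, koragir), so the final letter is not what conditions the rule; the last vowel is.
"zogkub" has last vowel 'u'. The stems whose last vowel is 'u' (nuvub → nuvbal, bamdug → bamdgal) delete the last vowel and add -al.
So zogkub → zogkbal.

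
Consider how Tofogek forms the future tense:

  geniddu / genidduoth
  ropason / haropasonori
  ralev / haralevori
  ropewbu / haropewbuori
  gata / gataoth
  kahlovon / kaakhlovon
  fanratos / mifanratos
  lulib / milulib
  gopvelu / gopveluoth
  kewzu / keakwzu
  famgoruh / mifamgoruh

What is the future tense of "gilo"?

ropewbu and kewzu both end in -u yet inflect differently (haropewbuori, keakwzu), so the final letter is not what conditions the rule; the first letter is.
"gilo" begins with g-. The stems beginning with g- (geniddu → genidduoth, gata → gataoth, gopvelu → gopveluoth) add -oth.
So gilo → gilooth.

gilooth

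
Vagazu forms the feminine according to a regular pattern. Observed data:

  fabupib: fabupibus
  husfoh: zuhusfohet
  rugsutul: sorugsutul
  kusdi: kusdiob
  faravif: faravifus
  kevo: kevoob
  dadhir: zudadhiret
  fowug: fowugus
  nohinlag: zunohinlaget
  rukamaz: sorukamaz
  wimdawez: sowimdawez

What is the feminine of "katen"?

fowug and nohinlag both end in -g yet inflect differently (fowugus, zunohinlaget), so the final letter is not what conditions the rule; the first letter is.
"katen" begins with k-. The stems beginning with k- (kevo → kevoob, kusdi → kusdiob) add -ob.
So katen → katenob.

katenob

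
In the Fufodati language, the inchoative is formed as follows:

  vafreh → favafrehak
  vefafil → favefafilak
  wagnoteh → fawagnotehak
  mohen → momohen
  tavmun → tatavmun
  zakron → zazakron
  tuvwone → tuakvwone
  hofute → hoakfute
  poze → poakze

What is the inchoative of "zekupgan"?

"zekupgan" ends in -n. The stems ending in -n (mohen → momohen, tavmun → tatavmun, zakron → zazakron) repeat the first consonant+vowel as a prefix.
The other patterns: stems ending in -h or -l add fa- … -ak around the stem; stems ending in -e insert -ak- after the first vowel.
So zekupgan → zezekupgan.

zezekupgan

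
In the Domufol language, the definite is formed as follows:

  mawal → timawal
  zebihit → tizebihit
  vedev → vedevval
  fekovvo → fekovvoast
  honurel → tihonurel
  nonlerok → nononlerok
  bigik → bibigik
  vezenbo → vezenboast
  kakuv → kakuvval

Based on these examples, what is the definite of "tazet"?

bigik and zebihit both have last vowel 'i' yet inflect differently (bibigik, tizebihit), so the last vowel is not what conditions the rule; the final letter is.
"tazet" ends in -t. The one such stem in the data (zebihit → tizebihit) adds the prefix ti-, so the same rule applies.
The other patterns: stems ending in -k repeat the first consonant+vowel as a prefix; stems ending in -v double the final consonant and add -al; stems ending in -o add -ast.
So tazet → titazet.

titazet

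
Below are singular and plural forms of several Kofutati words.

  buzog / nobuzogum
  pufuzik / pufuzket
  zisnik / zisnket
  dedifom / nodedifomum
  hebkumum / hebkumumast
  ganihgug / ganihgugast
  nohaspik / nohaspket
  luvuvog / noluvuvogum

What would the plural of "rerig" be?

rerget

luvuvog and ganihgug both end in -g yet inflect differently (noluvuvogum, ganihgugast), so the final letter is not what conditions the rule; the last vowel is.
"rerig" has last vowel 'i'. The stems whose last vowel is 'i' (nohaspik → nohaspket, zisnik → zisnket, pufuzik → pufuzket) delete the last vowel and add -et.
The other patterns: stems whose last vowel is 'o' add no- … -um around the stem; stems whose last vowel is 'u' add -ast.
So rerig → rerget.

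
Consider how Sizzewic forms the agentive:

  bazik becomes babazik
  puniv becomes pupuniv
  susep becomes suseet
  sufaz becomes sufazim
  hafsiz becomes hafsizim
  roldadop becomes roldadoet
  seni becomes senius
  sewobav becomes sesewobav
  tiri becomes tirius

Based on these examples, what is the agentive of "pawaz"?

sewobav and sufaz both have last vowel 'a' yet inflect differently (sesewobav, sufazim), so the last vowel is not what conditions the rule; the final letter is.
"pawaz" ends in -z. The stems ending in -z (sufaz → sufazim, hafsiz → hafsizim) add -im.
The other patterns: stems ending in -k or -v repeat the first consonant+vowel as a prefix; stems ending in -p drop the final letter and add -et; stems ending in -i add -us.
So pawaz → pawazim.

pawazim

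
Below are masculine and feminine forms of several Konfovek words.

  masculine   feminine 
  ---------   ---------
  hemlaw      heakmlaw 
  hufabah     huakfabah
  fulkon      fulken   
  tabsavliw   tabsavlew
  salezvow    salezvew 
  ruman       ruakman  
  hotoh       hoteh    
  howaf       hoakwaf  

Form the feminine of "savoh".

hufabah and hotoh both end in -h yet inflect differently (huakfabah, hoteh), so the final letter is not what conditions the rule; the last vowel is.
"savoh" has last vowel 'o'. The stems whose last vowel is 'o' (hotoh → hoteh, fulkon → fulken, salezvow → salezvew) change the last vowel to 'e'.
The other pattern: stems whose last vowel is 'a' insert -ak- after the first vowel.
So savoh → saveh.

saveh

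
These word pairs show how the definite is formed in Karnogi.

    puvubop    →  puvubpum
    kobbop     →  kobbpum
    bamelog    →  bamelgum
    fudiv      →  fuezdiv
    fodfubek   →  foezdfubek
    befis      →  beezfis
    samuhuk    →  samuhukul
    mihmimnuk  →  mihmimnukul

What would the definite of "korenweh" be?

koezrenweh

"korenweh" has last vowel 'e'. The one such stem in the data (fodfubek → foezdfubek) inserts -ez- after the first vowel (as do fudiv, befis), so the same rule applies.
So korenweh → koezrenweh.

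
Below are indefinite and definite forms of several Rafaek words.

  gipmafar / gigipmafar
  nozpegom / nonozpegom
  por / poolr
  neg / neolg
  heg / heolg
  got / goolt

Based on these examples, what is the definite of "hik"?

gipmafar and por both end in -r yet inflect differently (gigipmafar, poolr), so the final letter is not what conditions the rule; the number of vowels is.
"hik" has 1 vowel. The stems with 1 vowel (por → poolr, neg → neolg, heg → heolg) insert -ol- after the first vowel.
The other pattern: stems with 3 vowels repeat the first consonant+vowel as a prefix.
So hik → hiolk.

hiolk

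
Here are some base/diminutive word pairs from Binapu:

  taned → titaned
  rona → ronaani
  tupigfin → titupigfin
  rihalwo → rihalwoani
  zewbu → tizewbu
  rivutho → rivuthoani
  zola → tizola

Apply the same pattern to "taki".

"taki" begins with t-. The stems beginning with t- (taned → titaned, tupigfin → titupigfin) add the prefix ti-.
So taki → titaki.

titaki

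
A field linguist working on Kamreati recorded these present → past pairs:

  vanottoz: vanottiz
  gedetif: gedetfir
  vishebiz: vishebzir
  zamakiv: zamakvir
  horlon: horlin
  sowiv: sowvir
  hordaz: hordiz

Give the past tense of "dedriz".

dedrzir

vishebiz and vanottoz both end in -z yet inflect differently (vishebzir, vanottiz), so the final letter is not what conditions the rule; the last vowel is.
"dedriz" has last vowel 'i'. The stems whose last vowel is 'i' (sowiv → sowvir, zamakiv → zamakvir, vishebiz → vishebzir) delete the last vowel and add -ir.
The other pattern: stems whose last vowel is 'a' or 'o' change the last vowel to 'i'.
So dedriz → dedrzir.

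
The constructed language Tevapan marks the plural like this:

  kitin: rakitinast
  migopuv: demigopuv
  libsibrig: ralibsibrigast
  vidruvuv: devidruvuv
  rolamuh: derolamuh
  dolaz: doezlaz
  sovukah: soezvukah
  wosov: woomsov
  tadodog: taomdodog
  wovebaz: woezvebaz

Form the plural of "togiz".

ratogizast

libsibrig and tadodog both end in -g yet inflect differently (ralibsibrigast, taomdodog), so the final letter is not what conditions the rule; the last vowel is.
"togiz" has last vowel 'i'. The stems whose last vowel is 'i' (libsibrig → ralibsibrigast, kitin → rakitinast) add ra- … -ast around the stem.
So togiz → ratogizast.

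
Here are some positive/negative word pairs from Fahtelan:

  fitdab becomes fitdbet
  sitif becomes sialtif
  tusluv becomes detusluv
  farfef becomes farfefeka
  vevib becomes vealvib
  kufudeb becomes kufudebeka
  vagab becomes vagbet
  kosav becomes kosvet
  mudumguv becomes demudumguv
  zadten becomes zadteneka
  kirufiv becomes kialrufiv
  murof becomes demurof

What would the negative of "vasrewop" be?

devasrewop

"vasrewop" has last vowel 'o'. The one such stem in the data (murof → demurof) adds the prefix de-, so the same rule applies.
The other patterns: stems whose last vowel is 'i' insert -al- after the first vowel; stems whose last vowel is 'e' add -eka; stems whose last vowel is 'a' delete the last vowel and add -et.
So vasrewop → devasrewop.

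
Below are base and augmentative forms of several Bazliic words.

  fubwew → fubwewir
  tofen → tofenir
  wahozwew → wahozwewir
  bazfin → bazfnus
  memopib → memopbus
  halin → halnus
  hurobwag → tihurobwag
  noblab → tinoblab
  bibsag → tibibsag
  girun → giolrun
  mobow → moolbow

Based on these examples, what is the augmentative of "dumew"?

dumewir

tofen and bazfin both end in -n yet inflect differently (tofenir, bazfnus), so the final letter is not what conditions the rule; the last vowel is.
"dumew" has last vowel 'e'. The stems whose last vowel is 'e' (fubwew → fubwewir, tofen → tofenir, wahozwew → wahozwewir) add -ir.
The other patterns: stems whose last vowel is 'i' delete the last vowel and add -us; stems whose last vowel is 'a' add the prefix ti-; stems whose last vowel is 'o' or 'u' insert -ol- after the first vowel.
So dumew → dumewir.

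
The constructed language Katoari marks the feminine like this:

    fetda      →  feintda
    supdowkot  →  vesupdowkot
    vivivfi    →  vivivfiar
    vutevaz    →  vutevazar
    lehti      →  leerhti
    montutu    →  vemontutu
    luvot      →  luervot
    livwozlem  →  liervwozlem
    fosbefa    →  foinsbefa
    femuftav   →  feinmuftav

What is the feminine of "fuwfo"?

vivivfi and lehti both end in -i yet inflect differently (vivivfiar, leerhti), so the final letter is not what conditions the rule; the first letter is.
"fuwfo" begins with f-. The stems beginning with f- (fosbefa → foinsbefa, femuftav → feinmuftav, fetda → feintda) insert -in- after the first vowel.
The other patterns: stems beginning with v- add -ar; stems beginning with l- insert -er- after the first vowel; stems beginning with m- or s- add the prefix ve-.
So fuwfo → fuinwfo.

fuinwfo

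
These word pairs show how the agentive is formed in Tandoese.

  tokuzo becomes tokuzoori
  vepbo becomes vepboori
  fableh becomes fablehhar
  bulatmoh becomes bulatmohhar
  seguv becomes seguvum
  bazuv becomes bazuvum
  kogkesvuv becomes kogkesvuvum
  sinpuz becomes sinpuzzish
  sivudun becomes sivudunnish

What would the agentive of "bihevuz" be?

bihevuzzish

tokuzo and bulatmoh both have last vowel 'o' yet inflect differently (tokuzoori, bulatmohhar), so the last vowel is not what conditions the rule; the final letter is.
"bihevuz" ends in -z. The one such stem in the data (sinpuz → sinpuzzish) doubles the final consonant and adds -ish (as does sivudun), so the same rule applies.
The other patterns: stems ending in -o add -ori; stems ending in -h double the final consonant and add -ar; stems ending in -v add -um.
So bihevuz → bihevuzzish.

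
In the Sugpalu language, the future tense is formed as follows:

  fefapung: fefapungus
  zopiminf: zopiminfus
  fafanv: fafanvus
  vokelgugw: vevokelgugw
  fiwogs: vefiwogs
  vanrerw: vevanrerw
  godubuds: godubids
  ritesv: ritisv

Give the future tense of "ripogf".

veripogf

"ripogf" has second-to-last letter 'g'. The stems whose second-to-last letter is 'g' (vokelgugw → vevokelgugw, fiwogs → vefiwogs) add the prefix ve-.
The other patterns: stems whose second-to-last letter is 'n' add -us; stems whose second-to-last letter is 'd' or 's' change the last vowel to 'i'.
So ripogf → veripogf.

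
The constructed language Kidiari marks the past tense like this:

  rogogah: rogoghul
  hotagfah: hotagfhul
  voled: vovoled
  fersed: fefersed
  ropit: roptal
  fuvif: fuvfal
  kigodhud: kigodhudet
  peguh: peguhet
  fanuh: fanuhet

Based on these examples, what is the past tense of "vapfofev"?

voled and kigodhud both end in -d yet inflect differently (vovoled, kigodhudet), so the final letter is not what conditions the rule; the last vowel is.
"vapfofev" has last vowel 'e'. The stems whose last vowel is 'e' (voled → vovoled, fersed → fefersed) repeat the first consonant+vowel as a prefix.
So vapfofev → vavapfofev.

vavapfofev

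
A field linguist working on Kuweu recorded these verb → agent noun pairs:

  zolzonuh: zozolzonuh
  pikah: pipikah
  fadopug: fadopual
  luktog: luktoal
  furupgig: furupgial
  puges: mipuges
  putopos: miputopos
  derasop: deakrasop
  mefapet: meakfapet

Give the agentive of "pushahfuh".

zolzonuh and fadopug both have last vowel 'u' yet inflect differently (zozolzonuh, fadopual), so the last vowel is not what conditions the rule; the final letter is.
"pushahfuh" ends in -h. The stems ending in -h (zolzonuh → zozolzonuh, pikah → pipikah) repeat the first consonant+vowel as a prefix.
The other patterns: stems ending in -g drop the final letter and add -al; stems ending in -s add the prefix mi-; stems ending in -p or -t insert -ak- after the first vowel.
So pushahfuh → pupushahfuh.

pupushahfuh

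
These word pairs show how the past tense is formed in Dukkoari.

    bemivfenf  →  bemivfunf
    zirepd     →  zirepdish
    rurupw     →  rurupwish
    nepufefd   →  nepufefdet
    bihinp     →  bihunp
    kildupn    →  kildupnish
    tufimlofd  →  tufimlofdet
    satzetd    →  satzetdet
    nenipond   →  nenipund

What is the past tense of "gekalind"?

zirepd and nenipond both end in -d yet inflect differently (zirepdish, nenipund), so the final letter is not what conditions the rule; the second-to-last letter is.
"gekalind" has second-to-last letter 'n'. The stems whose second-to-last letter is 'n' (bemivfenf → bemivfunf, nenipond → nenipund, bihinp → bihunp) change the last vowel to 'u'.
So gekalind → gekalund.

gekalund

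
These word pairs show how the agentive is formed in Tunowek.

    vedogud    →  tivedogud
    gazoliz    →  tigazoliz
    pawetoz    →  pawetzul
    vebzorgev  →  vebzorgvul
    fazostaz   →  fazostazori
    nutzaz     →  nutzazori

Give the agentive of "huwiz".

tihuwiz

fazostaz and pawetoz both end in -z yet inflect differently (fazostazori, pawetzul), so the final letter is not what conditions the rule; the last vowel is.
"huwiz" has last vowel 'i'. The one such stem in the data (gazoliz → tigazoliz) adds the prefix ti-, so the same rule applies.
The other patterns: stems whose last vowel is 'a' add -ori; stems whose last vowel is 'e' or 'o' delete the last vowel and add -ul.
So huwiz → tihuwiz.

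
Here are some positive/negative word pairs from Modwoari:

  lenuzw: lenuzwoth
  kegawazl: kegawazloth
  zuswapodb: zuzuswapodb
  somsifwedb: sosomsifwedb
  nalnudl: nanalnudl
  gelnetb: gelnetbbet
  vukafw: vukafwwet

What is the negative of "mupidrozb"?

kegawazl and nalnudl both end in -l yet inflect differently (kegawazloth, nanalnudl), so the final letter is not what conditions the rule; the second-to-last letter is.
"mupidrozb" has second-to-last letter 'z'. The stems whose second-to-last letter is 'z' (lenuzw → lenuzwoth, kegawazl → kegawazloth) add -oth.
The other patterns: stems whose second-to-last letter is 'd' repeat the first consonant+vowel as a prefix; stems whose second-to-last letter is 'f' or 't' double the final consonant and add -et.
So mupidrozb → mupidrozboth.

mupidrozboth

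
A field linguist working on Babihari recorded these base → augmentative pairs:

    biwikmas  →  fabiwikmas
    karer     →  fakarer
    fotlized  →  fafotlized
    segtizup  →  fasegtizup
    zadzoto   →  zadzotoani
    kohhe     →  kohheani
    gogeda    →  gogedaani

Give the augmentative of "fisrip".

fafisrip

karer and kohhe both have last vowel 'e' yet inflect differently (fakarer, kohheani), so the last vowel is not what conditions the rule; whether the stem ends in a vowel or a consonant is.
"fisrip" ends in a consonant. The stems ending in a consonant (biwikmas → fabiwikmas, karer → fakarer, fotlized → fafotlized) add the prefix fa-.
The other pattern: stems ending in a vowel add -ani.
So fisrip → fafisrip.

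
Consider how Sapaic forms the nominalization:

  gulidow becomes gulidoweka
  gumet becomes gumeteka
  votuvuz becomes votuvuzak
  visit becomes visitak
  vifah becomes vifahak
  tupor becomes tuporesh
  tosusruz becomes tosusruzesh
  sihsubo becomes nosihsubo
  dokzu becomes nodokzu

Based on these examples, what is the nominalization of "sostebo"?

gumet and visit both end in -t yet inflect differently (gumeteka, visitak), so the final letter is not what conditions the rule; the first letter is.
"sostebo" begins with s-. The one such stem in the data (sihsubo → nosihsubo) adds the prefix no-, so the same rule applies.
The other patterns: stems beginning with g- add -eka; stems beginning with v- add -ak; stems beginning with t- add -esh.
So sostebo → nosostebo.

nosostebo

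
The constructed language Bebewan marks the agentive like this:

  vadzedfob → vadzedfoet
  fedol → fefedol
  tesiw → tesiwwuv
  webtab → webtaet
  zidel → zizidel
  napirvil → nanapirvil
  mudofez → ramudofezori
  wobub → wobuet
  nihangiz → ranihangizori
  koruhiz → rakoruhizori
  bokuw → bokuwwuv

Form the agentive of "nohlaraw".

vadzedfob and fedol both have last vowel 'o' yet inflect differently (vadzedfoet, fefedol), so the last vowel is not what conditions the rule; the final letter is.
"nohlaraw" ends in -w. The stems ending in -w (tesiw → tesiwwuv, bokuw → bokuwwuv) double the final consonant and add -uv.
The other patterns: stems ending in -b drop the final letter and add -et; stems ending in -l repeat the first consonant+vowel as a prefix; stems ending in -z add ra- … -ori around the stem.
So nohlaraw → nohlarawwuv.

nohlarawwuv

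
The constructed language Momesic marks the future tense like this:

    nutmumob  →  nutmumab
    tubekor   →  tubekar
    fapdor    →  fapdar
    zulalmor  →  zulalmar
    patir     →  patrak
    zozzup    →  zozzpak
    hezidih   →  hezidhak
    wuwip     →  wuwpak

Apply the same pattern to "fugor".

fugar

tubekor and patir both end in -r yet inflect differently (tubekar, patrak), so the final letter is not what conditions the rule; the last vowel is.
"fugor" has last vowel 'o'. The stems whose last vowel is 'o' (nutmumob → nutmumab, tubekor → tubekar, fapdor → fapdar) change the last vowel to 'a'.
The other pattern: stems whose last vowel is 'i' or 'u' delete the last vowel and add -ak.
So fugor → fugar.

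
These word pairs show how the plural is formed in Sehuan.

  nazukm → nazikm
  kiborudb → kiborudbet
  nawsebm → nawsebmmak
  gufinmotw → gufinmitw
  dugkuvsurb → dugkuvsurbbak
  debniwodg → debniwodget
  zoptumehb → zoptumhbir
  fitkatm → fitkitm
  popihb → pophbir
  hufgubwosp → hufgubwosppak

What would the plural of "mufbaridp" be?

kiborudb and zoptumehb both end in -b yet inflect differently (kiborudbet, zoptumhbir), so the final letter is not what conditions the rule; the second-to-last letter is.
"mufbaridp" has second-to-last letter 'd'. The stems whose second-to-last letter is 'd' (debniwodg → debniwodget, kiborudb → kiborudbet) add -et.
So mufbaridp → mufbaridpet.

mufbaridpet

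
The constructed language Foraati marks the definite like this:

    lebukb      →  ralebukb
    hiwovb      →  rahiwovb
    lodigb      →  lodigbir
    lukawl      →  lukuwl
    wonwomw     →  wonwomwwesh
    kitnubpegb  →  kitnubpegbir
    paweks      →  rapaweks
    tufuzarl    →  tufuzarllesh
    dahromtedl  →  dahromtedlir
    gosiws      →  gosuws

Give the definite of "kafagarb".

kafagarbbesh

"kafagarb" has second-to-last letter 'r'. The one such stem in the data (tufuzarl → tufuzarllesh) doubles the final consonant and adds -esh (as does wonwomw), so the same rule applies.
The other patterns: stems whose second-to-last letter is 'w' change the last vowel to 'u'; stems whose second-to-last letter is 'd' or 'g' add -ir; stems whose second-to-last letter is 'k' or 'v' add the prefix ra-.
So kafagarb → kafagarbbesh.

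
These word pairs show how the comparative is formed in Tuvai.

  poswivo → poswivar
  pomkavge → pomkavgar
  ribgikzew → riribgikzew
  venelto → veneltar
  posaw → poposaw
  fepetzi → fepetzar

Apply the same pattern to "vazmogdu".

"vazmogdu" ends in a vowel. The stems ending in a vowel (pomkavge → pomkavgar, fepetzi → fepetzar, poswivo → poswivar) drop the final letter and add -ar.
The other pattern: stems ending in a consonant repeat the first consonant+vowel as a prefix.
So vazmogdu → vazmogdar.

vazmogdar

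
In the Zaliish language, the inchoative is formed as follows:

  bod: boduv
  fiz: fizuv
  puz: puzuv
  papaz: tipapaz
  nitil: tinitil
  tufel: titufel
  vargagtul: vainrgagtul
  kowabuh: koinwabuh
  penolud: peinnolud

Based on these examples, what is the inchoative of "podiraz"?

poindiraz

fiz and papaz both end in -z yet inflect differently (fizuv, tipapaz), so the final letter is not what conditions the rule; the number of vowels is.
"podiraz" has 3 vowels. The stems with 3 vowels (vargagtul → vainrgagtul, kowabuh → koinwabuh, penolud → peinnolud) insert -in- after the first vowel.
The other patterns: stems with 1 vowel add -uv; stems with 2 vowels add the prefix ti-.
So podiraz → poindiraz.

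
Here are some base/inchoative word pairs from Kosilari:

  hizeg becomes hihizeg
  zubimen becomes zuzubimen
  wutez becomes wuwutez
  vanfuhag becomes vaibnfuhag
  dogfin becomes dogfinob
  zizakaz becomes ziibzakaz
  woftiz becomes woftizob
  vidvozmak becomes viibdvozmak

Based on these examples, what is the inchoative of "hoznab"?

wutez and zizakaz both end in -z yet inflect differently (wuwutez, ziibzakaz), so the final letter is not what conditions the rule; the last vowel is.
"hoznab" has last vowel 'a'. The stems whose last vowel is 'a' (vidvozmak → viibdvozmak, zizakaz → ziibzakaz, vanfuhag → vaibnfuhag) insert -ib- after the first vowel.
The other patterns: stems whose last vowel is 'e' repeat the first consonant+vowel as a prefix; stems whose last vowel is 'i' add -ob.
So hoznab → hoibznab.

hoibznab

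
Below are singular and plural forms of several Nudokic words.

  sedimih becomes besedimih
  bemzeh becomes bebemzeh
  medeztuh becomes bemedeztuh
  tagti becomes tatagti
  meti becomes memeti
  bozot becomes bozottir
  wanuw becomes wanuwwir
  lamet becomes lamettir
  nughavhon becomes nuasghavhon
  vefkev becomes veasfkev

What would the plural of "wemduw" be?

sedimih and tagti both have last vowel 'i' yet inflect differently (besedimih, tatagti), so the last vowel is not what conditions the rule; the final letter is.
"wemduw" ends in -w. The one such stem in the data (wanuw → wanuwwir) doubles the final consonant and adds -ir (as do bozot, lamet), so the same rule applies.
So wemduw → wemduwwir.

wemduwwir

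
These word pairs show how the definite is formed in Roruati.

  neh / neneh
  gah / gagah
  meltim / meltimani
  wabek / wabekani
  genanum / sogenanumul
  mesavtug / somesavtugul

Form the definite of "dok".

meltim and genanum both end in -m yet inflect differently (meltimani, sogenanumul), so the final letter is not what conditions the rule; the number of vowels is.
"dok" has 1 vowel. The stems with 1 vowel (neh → neneh, gah → gagah) repeat the first consonant+vowel as a prefix.
The other patterns: stems with 2 vowels add -ani; stems with 3 vowels add so- … -ul around the stem.
So dok → dodok.

dodok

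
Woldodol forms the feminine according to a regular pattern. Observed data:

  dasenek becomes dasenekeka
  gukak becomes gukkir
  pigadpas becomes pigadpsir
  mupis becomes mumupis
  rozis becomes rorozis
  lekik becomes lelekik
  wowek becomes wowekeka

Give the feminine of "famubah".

famubhir

wowek and gukak both end in -k yet inflect differently (wowekeka, gukkir), so the final letter is not what conditions the rule; the last vowel is.
"famubah" has last vowel 'a'. The stems whose last vowel is 'a' (pigadpas → pigadpsir, gukak → gukkir) delete the last vowel and add -ir.
So famubah → famubhir.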